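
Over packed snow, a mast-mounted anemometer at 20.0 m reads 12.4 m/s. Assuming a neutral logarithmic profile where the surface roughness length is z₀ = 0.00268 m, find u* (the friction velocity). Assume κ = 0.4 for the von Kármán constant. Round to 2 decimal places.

Log law: V(z) = (u*/κ) · ln(z/z₀) ⇒ u* = κ · V / ln(z/z₀)
u* = 0.4 × 12.4 / ln(20.0/0.00268) = 0.4 × 12.4 / 8.9177
   = 4.9600 / 8.9177 = 0.5562 m/s

u* ≈ 0.56 m/s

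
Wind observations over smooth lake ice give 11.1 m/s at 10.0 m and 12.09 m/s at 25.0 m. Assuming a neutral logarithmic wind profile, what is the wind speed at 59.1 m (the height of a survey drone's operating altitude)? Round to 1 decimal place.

Log law: V ∝ ln(z/z₀). From the pair, with r = V₁/V₂ = 0.91811,
ln z₀ = (ln z₁ − r·ln z₂)/(1 − r) = (2.3026 − 0.91811×3.2189)/0.08189 = -7.9710 → z₀ = 0.0003453 m
V₃ = V₁ · ln(z₃/z₀)/ln(z₁/z₀) = 11.1 × 12.0502/10.2736 = 13.0196 m/s

13.0 m/s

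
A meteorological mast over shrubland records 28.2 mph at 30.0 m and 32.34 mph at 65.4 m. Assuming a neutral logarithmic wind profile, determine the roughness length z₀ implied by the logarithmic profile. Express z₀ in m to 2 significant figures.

Log law: V(z) ∝ ln(z/z₀). With r = V₁/V₂ = 28.2/32.34 = 0.87199,
r · ln(z₂/z₀) = ln(z₁/z₀) ⇒ ln z₀ = (ln z₁ − r·ln z₂)/(1 − r)
ln z₀ = (3.40120 − 0.87199×4.18052) / 0.12801 = -1.9072
z₀ = exp(-1.9072) = 0.1485 m

z₀ ≈ 0.15 m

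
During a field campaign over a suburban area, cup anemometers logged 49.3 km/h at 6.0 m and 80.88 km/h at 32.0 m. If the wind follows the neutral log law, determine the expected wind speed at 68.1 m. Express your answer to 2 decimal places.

Log law: V ∝ ln(z/z₀). From the pair, with r = V₁/V₂ = 0.60955,
ln z₀ = (ln z₁ − r·ln z₂)/(1 − r) = (1.7918 − 0.60955×3.4657)/0.39045 = -0.8215 → z₀ = 0.4398 m
V₃ = V₁ · ln(z₃/z₀)/ln(z₁/z₀) = 49.3 × 5.0425/2.6133 = 95.1278 km/h

95.13 km/h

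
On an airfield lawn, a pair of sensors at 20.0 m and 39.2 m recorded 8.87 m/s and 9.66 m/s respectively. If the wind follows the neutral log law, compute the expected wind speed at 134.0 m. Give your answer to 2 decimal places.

Log law: V ∝ ln(z/z₀). From the pair, with r = V₁/V₂ = 0.91822,
ln z₀ = (ln z₁ − r·ln z₂)/(1 − r) = (2.9957 − 0.91822×3.6687)/0.08178 = -4.5600 → z₀ = 0.01046 m
V₃ = V₁ · ln(z₃/z₀)/ln(z₁/z₀) = 8.87 × 9.4578/7.5557 = 11.1030 m/s

11.10 m/s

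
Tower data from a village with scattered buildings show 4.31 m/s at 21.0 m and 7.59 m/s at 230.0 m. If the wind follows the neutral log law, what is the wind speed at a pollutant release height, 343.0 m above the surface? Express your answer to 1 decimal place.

Log law: V ∝ ln(z/z₀). From the pair, with r = V₁/V₂ = 0.56785,
ln z₀ = (ln z₁ − r·ln z₂)/(1 − r) = (3.0445 − 0.56785×5.4381)/0.43215 = -0.1007 → z₀ = 0.9042 m
V₃ = V₁ · ln(z₃/z₀)/ln(z₁/z₀) = 4.31 × 5.9384/3.1452 = 8.1377 m/s

8.1 m/s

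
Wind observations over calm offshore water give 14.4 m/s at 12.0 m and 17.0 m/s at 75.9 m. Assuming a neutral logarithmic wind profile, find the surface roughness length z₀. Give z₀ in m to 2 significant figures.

z₀ ≈ 0.00044 m

Log law: V(z) ∝ ln(z/z₀). With r = V₁/V₂ = 14.4/17.0 = 0.84706,
r · ln(z₂/z₀) = ln(z₁/z₀) ⇒ ln z₀ = (ln z₁ − r·ln z₂)/(1 − r)
ln z₀ = (2.48491 − 0.84706×4.32942) / 0.15294 = -7.7308
z₀ = exp(-7.7308) = 0.0004391 m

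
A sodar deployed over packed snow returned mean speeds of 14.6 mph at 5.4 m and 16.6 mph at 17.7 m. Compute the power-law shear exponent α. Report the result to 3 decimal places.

α ≈ 0.108

Power law: V₂/V₁ = (z₂/z₁)^α ⇒ α = ln(V₂/V₁) / ln(z₂/z₁)
α = ln(16.6/14.6) / ln(17.7/5.4) = ln(1.1370) / ln(3.2778)
  = 0.12838 / 1.18717 = 0.10814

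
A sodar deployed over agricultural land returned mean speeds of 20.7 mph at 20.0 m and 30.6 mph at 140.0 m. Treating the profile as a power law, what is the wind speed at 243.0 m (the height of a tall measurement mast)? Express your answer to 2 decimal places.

34.18 mph

First find α: α = ln(V₂/V₁)/ln(z₂/z₁) = ln(30.6/20.7)/ln(140.0/20.0) = 0.39087/1.94591 = 0.2009
Extrapolate from 140.0 m to 243.0 m: V₃ = 30.6 × (243.0/140.0)^0.2009 = 30.6 × 1.1171 = 34.1841 mph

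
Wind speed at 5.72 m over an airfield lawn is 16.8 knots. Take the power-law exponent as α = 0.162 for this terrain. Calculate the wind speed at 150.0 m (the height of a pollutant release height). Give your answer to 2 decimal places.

Power-law profile: V₂ = V₁ · (z₂/z₁)^α
V₂ = 16.8 × (150.0/5.72)^0.162 = 16.8 × (26.2238)^0.162
    = 16.8 × 1.6976 = 28.5192 knots

28.52 knots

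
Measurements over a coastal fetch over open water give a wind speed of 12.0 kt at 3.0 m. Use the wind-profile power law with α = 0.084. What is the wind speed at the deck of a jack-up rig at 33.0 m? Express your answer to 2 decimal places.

Power-law profile: V₂ = V₁ · (z₂/z₁)^α
V₂ = 12.0 × (33.0/3.0)^0.084 = 12.0 × (11.0000)^0.084
    = 12.0 × 1.2231 = 14.6777 kt

14.68 kt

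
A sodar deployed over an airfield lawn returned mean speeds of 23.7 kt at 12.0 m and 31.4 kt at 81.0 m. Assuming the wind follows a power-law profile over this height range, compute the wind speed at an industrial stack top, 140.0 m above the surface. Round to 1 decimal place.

First find α: α = ln(V₂/V₁)/ln(z₂/z₁) = ln(31.4/23.7)/ln(81.0/12.0) = 0.28133/1.90954 = 0.1473
Extrapolate from 81.0 m to 140.0 m: V₃ = 31.4 × (140.0/81.0)^0.1473 = 31.4 × 1.0840 = 34.0362 kt

34.0 kt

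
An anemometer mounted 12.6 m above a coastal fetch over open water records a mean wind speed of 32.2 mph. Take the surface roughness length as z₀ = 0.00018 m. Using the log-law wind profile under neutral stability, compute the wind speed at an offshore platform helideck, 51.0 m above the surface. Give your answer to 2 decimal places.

Log law: V(z) ∝ ln(z/z₀), so V₂/V₁ = ln(z₂/z₀) / ln(z₁/z₀).
ln(51.0/0.00018) = 12.5544, ln(12.6/0.00018) = 11.1563
V₂ = 32.2 × 12.5544/11.1563 = 32.2 × 1.1253 = 36.2354 mph

36.24 mph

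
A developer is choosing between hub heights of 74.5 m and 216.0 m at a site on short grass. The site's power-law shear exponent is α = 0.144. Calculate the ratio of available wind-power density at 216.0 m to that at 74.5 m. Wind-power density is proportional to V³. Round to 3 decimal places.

1.584

Speed ratio: V_B/V_A = (z_B/z_A)^α = (216.0/74.5)^0.144 = (2.8993)^0.144 = 1.16566
Power-density ratio: P_B/P_A = (V_B/V_A)³ = (1.16566)³ = 1.58384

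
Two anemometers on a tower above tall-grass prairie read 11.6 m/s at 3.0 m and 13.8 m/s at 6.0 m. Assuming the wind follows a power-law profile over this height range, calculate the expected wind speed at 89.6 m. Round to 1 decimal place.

First find α: α = ln(V₂/V₁)/ln(z₂/z₁) = ln(13.8/11.6)/ln(6.0/3.0) = 0.17366/0.69315 = 0.2505
Extrapolate from 6.0 m to 89.6 m: V₃ = 13.8 × (89.6/6.0)^0.2505 = 13.8 × 1.9687 = 27.1679 m/s

27.2 m/s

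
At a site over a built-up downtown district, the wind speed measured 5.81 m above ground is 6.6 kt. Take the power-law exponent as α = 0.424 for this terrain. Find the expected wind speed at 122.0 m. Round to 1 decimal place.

Power-law profile: V₂ = V₁ · (z₂/z₁)^α
V₂ = 6.6 × (122.0/5.81)^0.424 = 6.6 × (20.9983)^0.424
    = 6.6 × 3.6358 = 23.9966 kt

24.0 kt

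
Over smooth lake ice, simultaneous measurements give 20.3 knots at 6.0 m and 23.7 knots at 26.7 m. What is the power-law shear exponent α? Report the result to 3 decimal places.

α ≈ 0.104

Power law: V₂/V₁ = (z₂/z₁)^α ⇒ α = ln(V₂/V₁) / ln(z₂/z₁)
α = ln(23.7/20.3) / ln(26.7/6.0) = ln(1.1675) / ln(4.4500)
  = 0.15485 / 1.49290 = 0.10373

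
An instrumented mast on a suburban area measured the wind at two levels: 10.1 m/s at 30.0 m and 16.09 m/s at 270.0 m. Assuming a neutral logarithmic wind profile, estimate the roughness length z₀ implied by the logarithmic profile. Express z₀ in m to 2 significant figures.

z₀ ≈ 0.74 m

Log law: V(z) ∝ ln(z/z₀). With r = V₁/V₂ = 10.1/16.09 = 0.62772,
r · ln(z₂/z₀) = ln(z₁/z₀) ⇒ ln z₀ = (ln z₁ − r·ln z₂)/(1 − r)
ln z₀ = (3.40120 − 0.62772×5.59842) / 0.37228 = -0.3036
z₀ = exp(-0.3036) = 0.7381 m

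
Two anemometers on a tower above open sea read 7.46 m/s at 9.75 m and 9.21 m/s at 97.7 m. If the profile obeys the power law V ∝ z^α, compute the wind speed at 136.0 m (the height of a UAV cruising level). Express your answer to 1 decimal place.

9.5 m/s

First find α: α = ln(V₂/V₁)/ln(z₂/z₁) = ln(9.21/7.46)/ln(97.7/9.75) = 0.21073/2.30463 = 0.0914
Extrapolate from 97.7 m to 136.0 m: V₃ = 9.21 × (136.0/97.7)^0.0914 = 9.21 × 1.0307 = 9.4928 m/s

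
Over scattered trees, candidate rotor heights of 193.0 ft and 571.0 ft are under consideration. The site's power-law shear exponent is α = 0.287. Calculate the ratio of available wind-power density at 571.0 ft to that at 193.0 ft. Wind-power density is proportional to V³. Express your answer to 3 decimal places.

2.544

Speed ratio: V_B/V_A = (z_B/z_A)^α = (571.0/193.0)^0.287 = (2.9585)^0.287 = 1.36521
Power-density ratio: P_B/P_A = (V_B/V_A)³ = (1.36521)³ = 2.54448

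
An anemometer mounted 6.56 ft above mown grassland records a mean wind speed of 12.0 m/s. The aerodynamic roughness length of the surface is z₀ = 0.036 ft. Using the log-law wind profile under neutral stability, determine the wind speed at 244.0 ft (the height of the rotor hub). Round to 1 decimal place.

20.3 m/s

Log law: V(z) ∝ ln(z/z₀), so V₂/V₁ = ln(z₂/z₀) / ln(z₁/z₀).
ln(244.0/0.036) = 8.8214, ln(6.56/0.036) = 5.2052
V₂ = 12.0 × 8.8214/5.2052 = 12.0 × 1.6947 = 20.3366 m/s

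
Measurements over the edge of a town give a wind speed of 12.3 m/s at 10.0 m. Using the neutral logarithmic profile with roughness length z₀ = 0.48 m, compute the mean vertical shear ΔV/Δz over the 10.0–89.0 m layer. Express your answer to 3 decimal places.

0.112 m/s/m

Log law: V₂ = V₁ · ln(z₂/z₀)/ln(z₁/z₀) = 12.3 × 5.2226/3.0366 = 21.1549 m/s
ΔV/Δz = (21.1549 − 12.3)/(89.0 − 10.0) = 8.8549/79.0000 = 0.11209 m/s/m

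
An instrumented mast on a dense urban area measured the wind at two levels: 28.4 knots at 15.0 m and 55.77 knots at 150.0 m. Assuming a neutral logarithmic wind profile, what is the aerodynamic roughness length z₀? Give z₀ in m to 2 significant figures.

z₀ ≈ 1.4 m

Log law: V(z) ∝ ln(z/z₀). With r = V₁/V₂ = 28.4/55.77 = 0.50923,
r · ln(z₂/z₀) = ln(z₁/z₀) ⇒ ln z₀ = (ln z₁ − r·ln z₂)/(1 − r)
ln z₀ = (2.70805 − 0.50923×5.01064) / 0.49077 = 0.3188
z₀ = exp(0.3188) = 1.375 m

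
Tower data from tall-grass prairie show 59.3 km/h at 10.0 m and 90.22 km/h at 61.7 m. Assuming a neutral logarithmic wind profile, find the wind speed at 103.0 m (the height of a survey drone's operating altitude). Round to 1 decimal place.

Log law: V ∝ ln(z/z₀). From the pair, with r = V₁/V₂ = 0.65728,
ln z₀ = (ln z₁ − r·ln z₂)/(1 − r) = (2.3026 − 0.65728×4.1223)/0.34272 = -1.1873 → z₀ = 0.3050 m
V₃ = V₁ · ln(z₃/z₀)/ln(z₁/z₀) = 59.3 × 5.8221/3.4899 = 98.9274 km/h

98.9 km/h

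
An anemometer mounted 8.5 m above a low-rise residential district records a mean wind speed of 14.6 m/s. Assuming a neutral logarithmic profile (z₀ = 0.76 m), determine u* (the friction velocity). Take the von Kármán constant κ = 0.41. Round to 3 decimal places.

Log law: V(z) = (u*/κ) · ln(z/z₀) ⇒ u* = κ · V / ln(z/z₀)
u* = 0.41 × 14.6 / ln(8.5/0.76) = 0.41 × 14.6 / 2.4145
   = 5.9860 / 2.4145 = 2.4792 m/s

u* ≈ 2.479 m/s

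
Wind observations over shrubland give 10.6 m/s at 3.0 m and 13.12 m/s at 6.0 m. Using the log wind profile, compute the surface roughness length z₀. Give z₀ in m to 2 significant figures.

Log law: V(z) ∝ ln(z/z₀). With r = V₁/V₂ = 10.6/13.12 = 0.80793,
r · ln(z₂/z₀) = ln(z₁/z₀) ⇒ ln z₀ = (ln z₁ − r·ln z₂)/(1 − r)
ln z₀ = (1.09861 − 0.80793×1.79176) / 0.19207 = -1.8170
z₀ = exp(-1.8170) = 0.1625 m

z₀ ≈ 0.16 m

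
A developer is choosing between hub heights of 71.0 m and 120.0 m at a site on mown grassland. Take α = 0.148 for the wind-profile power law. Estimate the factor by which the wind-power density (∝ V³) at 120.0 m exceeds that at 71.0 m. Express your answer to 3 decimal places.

1.262

Speed ratio: V_B/V_A = (z_B/z_A)^α = (120.0/71.0)^0.148 = (1.6901)^0.148 = 1.08077
Power-density ratio: P_B/P_A = (V_B/V_A)³ = (1.08077)³ = 1.26240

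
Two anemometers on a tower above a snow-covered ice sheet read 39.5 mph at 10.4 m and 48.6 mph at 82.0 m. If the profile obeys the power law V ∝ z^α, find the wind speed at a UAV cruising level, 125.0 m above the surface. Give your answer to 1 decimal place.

50.7 mph

First find α: α = ln(V₂/V₁)/ln(z₂/z₁) = ln(48.6/39.5)/ln(82.0/10.4) = 0.20732/2.06491 = 0.1004
Extrapolate from 82.0 m to 125.0 m: V₃ = 48.6 × (125.0/82.0)^0.1004 = 48.6 × 1.0432 = 50.7014 mph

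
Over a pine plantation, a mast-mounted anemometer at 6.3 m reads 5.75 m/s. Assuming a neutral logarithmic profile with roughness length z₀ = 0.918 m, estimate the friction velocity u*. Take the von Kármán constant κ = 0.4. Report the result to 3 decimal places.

Log law: V(z) = (u*/κ) · ln(z/z₀) ⇒ u* = κ · V / ln(z/z₀)
u* = 0.4 × 5.75 / ln(6.3/0.918) = 0.4 × 5.75 / 1.9261
   = 2.3000 / 1.9261 = 1.1941 m/s

u* ≈ 1.194 m/s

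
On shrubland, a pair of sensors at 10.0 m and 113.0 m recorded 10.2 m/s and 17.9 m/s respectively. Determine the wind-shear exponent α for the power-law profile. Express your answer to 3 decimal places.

α ≈ 0.232

Power law: V₂/V₁ = (z₂/z₁)^α ⇒ α = ln(V₂/V₁) / ln(z₂/z₁)
α = ln(17.9/10.2) / ln(113.0/10.0) = ln(1.7549) / ln(11.3000)
  = 0.56241 / 2.42480 = 0.23194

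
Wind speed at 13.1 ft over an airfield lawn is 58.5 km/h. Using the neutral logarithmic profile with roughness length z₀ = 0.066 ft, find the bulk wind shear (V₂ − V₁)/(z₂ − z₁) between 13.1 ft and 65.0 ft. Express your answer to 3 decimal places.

Log law: V₂ = V₁ · ln(z₂/z₀)/ln(z₁/z₀) = 58.5 × 6.8925/5.2907 = 76.2110 km/h
ΔV/Δz = (76.2110 − 58.5)/(65.0 − 13.1) = 17.7110/51.9000 = 0.34125 km/h/ft

0.341 km/h/ft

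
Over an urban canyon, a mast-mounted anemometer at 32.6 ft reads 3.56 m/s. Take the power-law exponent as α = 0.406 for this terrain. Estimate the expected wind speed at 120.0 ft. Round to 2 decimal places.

Power-law profile: V₂ = V₁ · (z₂/z₁)^α
V₂ = 3.56 × (120.0/32.6)^0.406 = 3.56 × (3.6810)^0.406
    = 3.56 × 1.6974 = 6.0427 m/s

6.04 m/s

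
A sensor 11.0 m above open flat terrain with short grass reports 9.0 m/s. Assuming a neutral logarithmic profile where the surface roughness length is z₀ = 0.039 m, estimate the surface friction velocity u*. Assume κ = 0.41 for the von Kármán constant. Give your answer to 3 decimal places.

Log law: V(z) = (u*/κ) · ln(z/z₀) ⇒ u* = κ · V / ln(z/z₀)
u* = 0.41 × 9.0 / ln(11.0/0.039) = 0.41 × 9.0 / 5.6421
   = 3.6900 / 5.6421 = 0.6540 m/s

u* ≈ 0.654 m/s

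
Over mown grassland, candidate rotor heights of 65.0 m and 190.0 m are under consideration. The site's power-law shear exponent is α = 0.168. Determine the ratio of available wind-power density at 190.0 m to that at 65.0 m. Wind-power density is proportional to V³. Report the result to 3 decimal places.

1.717

Speed ratio: V_B/V_A = (z_B/z_A)^α = (190.0/65.0)^0.168 = (2.9231)^0.168 = 1.19746
Power-density ratio: P_B/P_A = (V_B/V_A)³ = (1.19746)³ = 1.71705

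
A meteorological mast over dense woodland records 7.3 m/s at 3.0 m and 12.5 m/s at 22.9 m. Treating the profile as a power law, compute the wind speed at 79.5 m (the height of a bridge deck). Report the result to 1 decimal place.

First find α: α = ln(V₂/V₁)/ln(z₂/z₁) = ln(12.5/7.3)/ln(22.9/3.0) = 0.53785/2.03252 = 0.2646
Extrapolate from 22.9 m to 79.5 m: V₃ = 12.5 × (79.5/22.9)^0.2646 = 12.5 × 1.3901 = 17.3759 m/s

17.4 m/s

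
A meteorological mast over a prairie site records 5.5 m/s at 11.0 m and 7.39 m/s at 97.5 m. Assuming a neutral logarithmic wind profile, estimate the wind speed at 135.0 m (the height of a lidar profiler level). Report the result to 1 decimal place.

7.7 m/s

Log law: V ∝ ln(z/z₀). From the pair, with r = V₁/V₂ = 0.74425,
ln z₀ = (ln z₁ − r·ln z₂)/(1 − r) = (2.3979 − 0.74425×4.5799)/0.25575 = -3.9517 → z₀ = 0.01922 m
V₃ = V₁ · ln(z₃/z₀)/ln(z₁/z₀) = 5.5 × 8.8570/6.3496 = 7.6719 m/s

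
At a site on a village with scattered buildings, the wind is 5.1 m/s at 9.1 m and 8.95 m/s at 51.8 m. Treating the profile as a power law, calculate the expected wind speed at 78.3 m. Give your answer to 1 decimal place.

10.2 m/s

First find α: α = ln(V₂/V₁)/ln(z₂/z₁) = ln(8.95/5.1)/ln(51.8/9.1) = 0.56241/1.73912 = 0.3234
Extrapolate from 51.8 m to 78.3 m: V₃ = 8.95 × (78.3/51.8)^0.3234 = 8.95 × 1.1429 = 10.2294 m/s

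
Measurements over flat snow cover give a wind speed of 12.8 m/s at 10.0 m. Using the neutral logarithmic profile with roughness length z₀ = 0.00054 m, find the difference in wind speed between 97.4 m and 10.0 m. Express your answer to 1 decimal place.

3.0 m/s

Log law: V₂ = V₁ · ln(z₂/z₀)/ln(z₁/z₀) = 12.8 × 12.1028/9.8265 = 15.7650 m/s
ΔV = 15.7650 − 12.8 = 2.9650 m/s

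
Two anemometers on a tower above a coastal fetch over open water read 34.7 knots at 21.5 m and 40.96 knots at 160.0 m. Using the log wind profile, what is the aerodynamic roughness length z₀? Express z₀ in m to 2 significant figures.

z₀ ≈ 0.00032 m

Log law: V(z) ∝ ln(z/z₀). With r = V₁/V₂ = 34.7/40.96 = 0.84717,
r · ln(z₂/z₀) = ln(z₁/z₀) ⇒ ln z₀ = (ln z₁ − r·ln z₂)/(1 − r)
ln z₀ = (3.06805 − 0.84717×5.07517) / 0.15283 = -8.0577
z₀ = exp(-8.0577) = 0.0003167 m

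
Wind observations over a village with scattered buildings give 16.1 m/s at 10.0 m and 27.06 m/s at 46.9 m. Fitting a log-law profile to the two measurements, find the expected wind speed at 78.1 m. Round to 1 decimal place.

Log law: V ∝ ln(z/z₀). From the pair, with r = V₁/V₂ = 0.59497,
ln z₀ = (ln z₁ − r·ln z₂)/(1 − r) = (2.3026 − 0.59497×3.8480)/0.40503 = 0.0324 → z₀ = 1.033 m
V₃ = V₁ · ln(z₃/z₀)/ln(z₁/z₀) = 16.1 × 4.3256/2.2702 = 30.6767 m/s

30.7 m/s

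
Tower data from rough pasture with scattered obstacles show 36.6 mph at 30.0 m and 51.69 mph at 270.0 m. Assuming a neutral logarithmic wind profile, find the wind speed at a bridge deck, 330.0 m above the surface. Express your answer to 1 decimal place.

Log law: V ∝ ln(z/z₀). From the pair, with r = V₁/V₂ = 0.70807,
ln z₀ = (ln z₁ − r·ln z₂)/(1 − r) = (3.4012 − 0.70807×5.5984)/0.29193 = -1.9281 → z₀ = 0.1454 m
V₃ = V₁ · ln(z₃/z₀)/ln(z₁/z₀) = 36.6 × 7.7271/5.3293 = 53.0682 mph

53.1 mph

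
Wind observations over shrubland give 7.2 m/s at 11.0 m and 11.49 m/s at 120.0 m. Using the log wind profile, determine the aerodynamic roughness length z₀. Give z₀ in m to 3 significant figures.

z₀ ≈ 0.199 m

Log law: V(z) ∝ ln(z/z₀). With r = V₁/V₂ = 7.2/11.49 = 0.62663,
r · ln(z₂/z₀) = ln(z₁/z₀) ⇒ ln z₀ = (ln z₁ − r·ln z₂)/(1 − r)
ln z₀ = (2.39790 − 0.62663×4.78749) / 0.37337 = -1.6126
z₀ = exp(-1.6126) = 0.1994 m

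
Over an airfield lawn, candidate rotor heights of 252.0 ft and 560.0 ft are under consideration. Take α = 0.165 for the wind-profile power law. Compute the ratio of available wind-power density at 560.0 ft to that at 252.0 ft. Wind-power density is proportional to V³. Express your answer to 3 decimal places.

Speed ratio: V_B/V_A = (z_B/z_A)^α = (560.0/252.0)^0.165 = (2.2222)^0.165 = 1.14083
Power-density ratio: P_B/P_A = (V_B/V_A)³ = (1.14083)³ = 1.48477

1.485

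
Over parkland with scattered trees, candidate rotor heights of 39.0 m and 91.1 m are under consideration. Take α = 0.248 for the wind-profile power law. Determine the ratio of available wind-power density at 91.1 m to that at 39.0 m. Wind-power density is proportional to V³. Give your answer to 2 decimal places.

1.88

Speed ratio: V_B/V_A = (z_B/z_A)^α = (91.1/39.0)^0.248 = (2.3359)^0.248 = 1.23417
Power-density ratio: P_B/P_A = (V_B/V_A)³ = (1.23417)³ = 1.87988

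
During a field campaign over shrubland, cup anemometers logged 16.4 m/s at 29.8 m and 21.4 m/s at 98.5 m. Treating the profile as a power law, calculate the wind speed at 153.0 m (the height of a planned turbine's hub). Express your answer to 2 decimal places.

First find α: α = ln(V₂/V₁)/ln(z₂/z₁) = ln(21.4/16.4)/ln(98.5/29.8) = 0.26611/1.19555 = 0.2226
Extrapolate from 98.5 m to 153.0 m: V₃ = 21.4 × (153.0/98.5)^0.2226 = 21.4 × 1.1030 = 23.6039 m/s

23.60 m/s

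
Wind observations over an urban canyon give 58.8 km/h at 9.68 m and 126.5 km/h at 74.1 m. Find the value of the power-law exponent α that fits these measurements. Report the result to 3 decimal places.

Power law: V₂/V₁ = (z₂/z₁)^α ⇒ α = ln(V₂/V₁) / ln(z₂/z₁)
α = ln(126.5/58.8) / ln(74.1/9.68) = ln(2.1514) / ln(7.6550)
  = 0.76610 / 2.03535 = 0.37640

α ≈ 0.376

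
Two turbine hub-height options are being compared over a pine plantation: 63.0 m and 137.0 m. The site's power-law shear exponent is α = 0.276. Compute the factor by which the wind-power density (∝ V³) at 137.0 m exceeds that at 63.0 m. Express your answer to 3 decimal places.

Speed ratio: V_B/V_A = (z_B/z_A)^α = (137.0/63.0)^0.276 = (2.1746)^0.276 = 1.23913
Power-density ratio: P_B/P_A = (V_B/V_A)³ = (1.23913)³ = 1.90261

1.903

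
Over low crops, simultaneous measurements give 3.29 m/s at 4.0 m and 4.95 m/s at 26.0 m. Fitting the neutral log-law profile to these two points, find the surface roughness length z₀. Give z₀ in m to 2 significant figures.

Log law: V(z) ∝ ln(z/z₀). With r = V₁/V₂ = 3.29/4.95 = 0.66465,
r · ln(z₂/z₀) = ln(z₁/z₀) ⇒ ln z₀ = (ln z₁ − r·ln z₂)/(1 − r)
ln z₀ = (1.38629 − 0.66465×3.25810) / 0.33535 = -2.3235
z₀ = exp(-2.3235) = 0.09793 m

z₀ ≈ 0.098 m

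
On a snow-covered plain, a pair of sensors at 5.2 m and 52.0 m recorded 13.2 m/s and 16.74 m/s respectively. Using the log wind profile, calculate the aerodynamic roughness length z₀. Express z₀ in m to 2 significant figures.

z₀ ≈ 0.00097 m

Log law: V(z) ∝ ln(z/z₀). With r = V₁/V₂ = 13.2/16.74 = 0.78853,
r · ln(z₂/z₀) = ln(z₁/z₀) ⇒ ln z₀ = (ln z₁ − r·ln z₂)/(1 − r)
ln z₀ = (1.64866 − 0.78853×3.95124) / 0.21147 = -6.9373
z₀ = exp(-6.9373) = 0.0009709 m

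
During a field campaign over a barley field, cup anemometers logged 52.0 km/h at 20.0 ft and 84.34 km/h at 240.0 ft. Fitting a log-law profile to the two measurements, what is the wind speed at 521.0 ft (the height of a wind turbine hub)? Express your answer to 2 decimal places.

94.43 km/h

Log law: V ∝ ln(z/z₀). From the pair, with r = V₁/V₂ = 0.61655,
ln z₀ = (ln z₁ − r·ln z₂)/(1 − r) = (2.9957 − 0.61655×5.4806)/0.38345 = -0.9998 → z₀ = 0.3680 ft
V₃ = V₁ · ln(z₃/z₀)/ln(z₁/z₀) = 52.0 × 7.2555/3.9955 = 94.4277 km/h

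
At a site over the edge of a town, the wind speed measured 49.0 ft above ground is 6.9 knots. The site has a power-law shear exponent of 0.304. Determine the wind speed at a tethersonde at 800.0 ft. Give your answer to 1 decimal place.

Power-law profile: V₂ = V₁ · (z₂/z₁)^α
V₂ = 6.9 × (800.0/49.0)^0.304 = 6.9 × (16.3265)^0.304
    = 6.9 × 2.3373 = 16.1276 knots

16.1 knots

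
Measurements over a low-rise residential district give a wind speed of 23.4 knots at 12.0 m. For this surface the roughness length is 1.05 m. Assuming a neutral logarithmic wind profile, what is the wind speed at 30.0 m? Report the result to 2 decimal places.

Log law: V(z) ∝ ln(z/z₀), so V₂/V₁ = ln(z₂/z₀) / ln(z₁/z₀).
ln(30.0/1.05) = 3.3524, ln(12.0/1.05) = 2.4361
V₂ = 23.4 × 3.3524/2.4361 = 23.4 × 1.3761 = 32.2014 knots

32.20 knots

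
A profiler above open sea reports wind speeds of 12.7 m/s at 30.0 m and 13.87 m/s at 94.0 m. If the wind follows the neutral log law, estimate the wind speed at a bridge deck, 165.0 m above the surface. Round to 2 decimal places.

14.45 m/s

Log law: V ∝ ln(z/z₀). From the pair, with r = V₁/V₂ = 0.91565,
ln z₀ = (ln z₁ − r·ln z₂)/(1 − r) = (3.4012 − 0.91565×4.5433)/0.08435 = -8.9959 → z₀ = 0.0001239 m
V₃ = V₁ · ln(z₃/z₀)/ln(z₁/z₀) = 12.7 × 14.1019/12.3971 = 14.4464 m/s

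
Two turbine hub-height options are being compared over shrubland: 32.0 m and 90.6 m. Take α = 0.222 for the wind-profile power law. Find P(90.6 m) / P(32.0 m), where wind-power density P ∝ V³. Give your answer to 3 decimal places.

Speed ratio: V_B/V_A = (z_B/z_A)^α = (90.6/32.0)^0.222 = (2.8312)^0.222 = 1.25991
Power-density ratio: P_B/P_A = (V_B/V_A)³ = (1.25991)³ = 1.99994

2.000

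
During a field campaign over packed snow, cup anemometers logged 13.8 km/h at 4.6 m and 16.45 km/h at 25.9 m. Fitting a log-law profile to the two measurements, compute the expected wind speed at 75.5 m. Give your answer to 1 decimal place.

18.1 km/h

Log law: V ∝ ln(z/z₀). From the pair, with r = V₁/V₂ = 0.83891,
ln z₀ = (ln z₁ − r·ln z₂)/(1 − r) = (1.5261 − 0.83891×3.2542)/0.16109 = -7.4736 → z₀ = 0.0005679 m
V₃ = V₁ · ln(z₃/z₀)/ln(z₁/z₀) = 13.8 × 11.7977/8.9996 = 18.0906 km/h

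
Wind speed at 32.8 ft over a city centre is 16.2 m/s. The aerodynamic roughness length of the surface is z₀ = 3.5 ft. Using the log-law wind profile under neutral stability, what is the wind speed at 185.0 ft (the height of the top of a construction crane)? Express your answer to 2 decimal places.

Log law: V(z) ∝ ln(z/z₀), so V₂/V₁ = ln(z₂/z₀) / ln(z₁/z₀).
ln(185.0/3.5) = 3.9676, ln(32.8/3.5) = 2.2377
V₂ = 16.2 × 3.9676/2.2377 = 16.2 × 1.7731 = 28.7241 m/s

28.72 m/s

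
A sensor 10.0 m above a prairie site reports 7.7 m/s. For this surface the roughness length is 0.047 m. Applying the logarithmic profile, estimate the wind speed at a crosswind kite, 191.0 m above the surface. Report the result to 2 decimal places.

11.94 m/s

Log law: V(z) ∝ ln(z/z₀), so V₂/V₁ = ln(z₂/z₀) / ln(z₁/z₀).
ln(191.0/0.047) = 8.3099, ln(10.0/0.047) = 5.3602
V₂ = 7.7 × 8.3099/5.3602 = 7.7 × 1.5503 = 11.9373 m/s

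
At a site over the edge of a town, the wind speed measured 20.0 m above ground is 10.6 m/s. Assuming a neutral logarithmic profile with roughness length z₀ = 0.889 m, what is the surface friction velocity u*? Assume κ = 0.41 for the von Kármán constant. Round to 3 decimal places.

Log law: V(z) = (u*/κ) · ln(z/z₀) ⇒ u* = κ · V / ln(z/z₀)
u* = 0.41 × 10.6 / ln(20.0/0.889) = 0.41 × 10.6 / 3.1134
   = 4.3460 / 3.1134 = 1.3959 m/s

u* ≈ 1.396 m/s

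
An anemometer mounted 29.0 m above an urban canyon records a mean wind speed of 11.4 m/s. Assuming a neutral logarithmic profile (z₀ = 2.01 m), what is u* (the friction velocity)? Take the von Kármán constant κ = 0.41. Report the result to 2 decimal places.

Log law: V(z) = (u*/κ) · ln(z/z₀) ⇒ u* = κ · V / ln(z/z₀)
u* = 0.41 × 11.4 / ln(29.0/2.01) = 0.41 × 11.4 / 2.6692
   = 4.6740 / 2.6692 = 1.7511 m/s

u* ≈ 1.75 m/s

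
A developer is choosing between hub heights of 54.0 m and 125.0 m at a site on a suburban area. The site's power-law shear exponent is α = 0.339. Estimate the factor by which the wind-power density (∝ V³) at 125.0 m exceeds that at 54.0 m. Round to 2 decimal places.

Speed ratio: V_B/V_A = (z_B/z_A)^α = (125.0/54.0)^0.339 = (2.3148)^0.339 = 1.32914
Power-density ratio: P_B/P_A = (V_B/V_A)³ = (1.32914)³ = 2.34808

2.35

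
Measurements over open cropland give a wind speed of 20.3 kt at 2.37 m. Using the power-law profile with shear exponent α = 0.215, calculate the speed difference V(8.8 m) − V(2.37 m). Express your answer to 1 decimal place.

6.6 kt

Power law: V₂ = V₁ · (z₂/z₁)^α = 20.3 × (3.7131)^0.215 = 26.9147 kt
ΔV = 26.9147 − 20.3 = 6.6147 kt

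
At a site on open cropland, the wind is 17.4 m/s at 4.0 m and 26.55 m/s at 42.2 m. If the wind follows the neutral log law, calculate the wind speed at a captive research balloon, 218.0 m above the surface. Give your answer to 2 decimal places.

32.93 m/s

Log law: V ∝ ln(z/z₀). From the pair, with r = V₁/V₂ = 0.65537,
ln z₀ = (ln z₁ − r·ln z₂)/(1 − r) = (1.3863 − 0.65537×3.7424)/0.34463 = -3.0942 → z₀ = 0.04531 m
V₃ = V₁ · ln(z₃/z₀)/ln(z₁/z₀) = 17.4 × 8.4787/4.4805 = 32.9270 m/s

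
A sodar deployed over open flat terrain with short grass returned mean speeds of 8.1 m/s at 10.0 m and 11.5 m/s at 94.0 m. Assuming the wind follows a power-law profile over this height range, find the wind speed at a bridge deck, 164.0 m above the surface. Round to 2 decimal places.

First find α: α = ln(V₂/V₁)/ln(z₂/z₁) = ln(11.5/8.1)/ln(94.0/10.0) = 0.35048/2.24071 = 0.1564
Extrapolate from 94.0 m to 164.0 m: V₃ = 11.5 × (164.0/94.0)^0.1564 = 11.5 × 1.0910 = 12.5460 m/s

12.55 m/s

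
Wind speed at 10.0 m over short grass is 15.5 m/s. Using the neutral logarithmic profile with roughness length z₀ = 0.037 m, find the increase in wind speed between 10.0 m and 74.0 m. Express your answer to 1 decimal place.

Log law: V₂ = V₁ · ln(z₂/z₀)/ln(z₁/z₀) = 15.5 × 7.6009/5.5994 = 21.0404 m/s
ΔV = 21.0404 − 15.5 = 5.5404 m/s

5.5 m/s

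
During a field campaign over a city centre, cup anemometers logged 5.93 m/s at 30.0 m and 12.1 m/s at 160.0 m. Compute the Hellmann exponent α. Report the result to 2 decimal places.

α ≈ 0.43

Power law: V₂/V₁ = (z₂/z₁)^α ⇒ α = ln(V₂/V₁) / ln(z₂/z₁)
α = ln(12.1/5.93) / ln(160.0/30.0) = ln(2.0405) / ln(5.3333)
  = 0.71318 / 1.67398 = 0.42604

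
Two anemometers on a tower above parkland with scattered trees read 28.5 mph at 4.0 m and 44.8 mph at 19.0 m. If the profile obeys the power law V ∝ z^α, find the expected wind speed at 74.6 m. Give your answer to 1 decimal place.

First find α: α = ln(V₂/V₁)/ln(z₂/z₁) = ln(44.8/28.5)/ln(19.0/4.0) = 0.45230/1.55814 = 0.2903
Extrapolate from 19.0 m to 74.6 m: V₃ = 44.8 × (74.6/19.0)^0.2903 = 44.8 × 1.4874 = 66.6350 mph

66.6 mph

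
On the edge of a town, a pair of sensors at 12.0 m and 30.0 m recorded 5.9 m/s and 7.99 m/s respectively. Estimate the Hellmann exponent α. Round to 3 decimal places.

α ≈ 0.331

Power law: V₂/V₁ = (z₂/z₁)^α ⇒ α = ln(V₂/V₁) / ln(z₂/z₁)
α = ln(7.99/5.9) / ln(30.0/12.0) = ln(1.3542) / ln(2.5000)
  = 0.30324 / 0.91629 = 0.33094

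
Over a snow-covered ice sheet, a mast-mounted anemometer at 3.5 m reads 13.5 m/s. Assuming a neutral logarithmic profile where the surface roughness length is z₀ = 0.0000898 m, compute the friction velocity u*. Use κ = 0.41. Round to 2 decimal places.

u* ≈ 0.52 m/s

Log law: V(z) = (u*/κ) · ln(z/z₀) ⇒ u* = κ · V / ln(z/z₀)
u* = 0.41 × 13.5 / ln(3.5/0.0000898) = 0.41 × 13.5 / 10.5707
   = 5.5350 / 10.5707 = 0.5236 m/s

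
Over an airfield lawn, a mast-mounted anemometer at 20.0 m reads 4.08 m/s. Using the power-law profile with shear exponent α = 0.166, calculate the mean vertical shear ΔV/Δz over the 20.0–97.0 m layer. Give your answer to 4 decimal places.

Power law: V₂ = V₁ · (z₂/z₁)^α = 4.08 × (4.8500)^0.166 = 5.3027 m/s
ΔV/Δz = (5.3027 − 4.08)/(97.0 − 20.0) = 1.2227/77.0000 = 0.01588 m/s/m

0.0159 m/s/m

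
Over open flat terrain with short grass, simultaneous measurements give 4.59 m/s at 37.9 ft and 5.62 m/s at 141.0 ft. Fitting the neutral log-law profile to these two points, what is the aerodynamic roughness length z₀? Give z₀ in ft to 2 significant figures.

Log law: V(z) ∝ ln(z/z₀). With r = V₁/V₂ = 4.59/5.62 = 0.81673,
r · ln(z₂/z₀) = ln(z₁/z₀) ⇒ ln z₀ = (ln z₁ − r·ln z₂)/(1 − r)
ln z₀ = (3.63495 − 0.81673×4.94876) / 0.18327 = -2.2198
z₀ = exp(-2.2198) = 0.1086 ft

z₀ ≈ 0.11 ft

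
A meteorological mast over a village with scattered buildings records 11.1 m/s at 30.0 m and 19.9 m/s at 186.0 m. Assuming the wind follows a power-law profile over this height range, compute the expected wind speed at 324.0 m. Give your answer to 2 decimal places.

First find α: α = ln(V₂/V₁)/ln(z₂/z₁) = ln(19.9/11.1)/ln(186.0/30.0) = 0.58377/1.82455 = 0.3200
Extrapolate from 186.0 m to 324.0 m: V₃ = 19.9 × (324.0/186.0)^0.3200 = 19.9 × 1.1943 = 23.7669 m/s

23.77 m/s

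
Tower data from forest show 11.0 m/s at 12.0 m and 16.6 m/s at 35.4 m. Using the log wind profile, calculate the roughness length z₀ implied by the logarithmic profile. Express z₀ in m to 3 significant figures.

z₀ ≈ 1.43 m

Log law: V(z) ∝ ln(z/z₀). With r = V₁/V₂ = 11.0/16.6 = 0.66265,
r · ln(z₂/z₀) = ln(z₁/z₀) ⇒ ln z₀ = (ln z₁ − r·ln z₂)/(1 − r)
ln z₀ = (2.48491 − 0.66265×3.56671) / 0.33735 = 0.3599
z₀ = exp(0.3599) = 1.433 m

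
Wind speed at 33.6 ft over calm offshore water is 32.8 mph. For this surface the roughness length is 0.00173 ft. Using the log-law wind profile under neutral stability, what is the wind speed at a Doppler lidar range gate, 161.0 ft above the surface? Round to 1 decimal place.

38.0 mph

Log law: V(z) ∝ ln(z/z₀), so V₂/V₁ = ln(z₂/z₀) / ln(z₁/z₀).
ln(161.0/0.00173) = 11.4410, ln(33.6/0.00173) = 9.8742
V₂ = 32.8 × 11.4410/9.8742 = 32.8 × 1.1587 = 38.0049 mph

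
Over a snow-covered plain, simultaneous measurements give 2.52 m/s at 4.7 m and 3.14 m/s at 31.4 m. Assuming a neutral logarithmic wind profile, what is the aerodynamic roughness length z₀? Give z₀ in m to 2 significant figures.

Log law: V(z) ∝ ln(z/z₀). With r = V₁/V₂ = 2.52/3.14 = 0.80255,
r · ln(z₂/z₀) = ln(z₁/z₀) ⇒ ln z₀ = (ln z₁ − r·ln z₂)/(1 − r)
ln z₀ = (1.54756 − 0.80255×3.44681) / 0.19745 = -6.1720
z₀ = exp(-6.1720) = 0.002087 m

z₀ ≈ 0.0021 m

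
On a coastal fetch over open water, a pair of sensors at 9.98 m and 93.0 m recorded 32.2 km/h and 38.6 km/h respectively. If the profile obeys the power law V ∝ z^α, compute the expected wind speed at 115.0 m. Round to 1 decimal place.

First find α: α = ln(V₂/V₁)/ln(z₂/z₁) = ln(38.6/32.2)/ln(93.0/9.98) = 0.18129/2.23202 = 0.0812
Extrapolate from 93.0 m to 115.0 m: V₃ = 38.6 × (115.0/93.0)^0.0812 = 38.6 × 1.0174 = 39.2715 km/h

39.3 km/h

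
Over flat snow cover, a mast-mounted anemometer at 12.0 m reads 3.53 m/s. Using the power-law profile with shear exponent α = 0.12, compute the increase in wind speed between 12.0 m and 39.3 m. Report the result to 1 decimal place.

0.5 m/s

Power law: V₂ = V₁ · (z₂/z₁)^α = 3.53 × (3.2750)^0.12 = 4.0701 m/s
ΔV = 4.0701 − 3.53 = 0.5401 m/s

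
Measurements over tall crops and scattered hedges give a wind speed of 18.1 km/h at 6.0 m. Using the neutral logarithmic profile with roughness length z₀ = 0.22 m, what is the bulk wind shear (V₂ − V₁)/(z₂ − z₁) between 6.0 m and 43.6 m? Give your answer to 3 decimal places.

Log law: V₂ = V₁ · ln(z₂/z₀)/ln(z₁/z₀) = 18.1 × 5.2892/3.3059 = 28.9587 km/h
ΔV/Δz = (28.9587 − 18.1)/(43.6 − 6.0) = 10.8587/37.6000 = 0.28880 km/h/m

0.289 km/h/m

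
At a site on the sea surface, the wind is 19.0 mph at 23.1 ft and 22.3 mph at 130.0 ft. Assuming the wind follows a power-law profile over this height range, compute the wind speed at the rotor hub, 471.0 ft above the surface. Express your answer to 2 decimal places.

First find α: α = ln(V₂/V₁)/ln(z₂/z₁) = ln(22.3/19.0)/ln(130.0/23.1) = 0.16015/1.72770 = 0.0927
Extrapolate from 130.0 ft to 471.0 ft: V₃ = 22.3 × (471.0/130.0)^0.0927 = 22.3 × 1.1267 = 25.1263 mph

25.13 mph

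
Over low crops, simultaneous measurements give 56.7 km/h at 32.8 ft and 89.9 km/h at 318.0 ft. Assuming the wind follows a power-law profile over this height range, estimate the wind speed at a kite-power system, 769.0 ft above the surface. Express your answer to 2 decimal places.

107.54 km/h

First find α: α = ln(V₂/V₁)/ln(z₂/z₁) = ln(89.9/56.7)/ln(318.0/32.8) = 0.46092/2.27162 = 0.2029
Extrapolate from 318.0 ft to 769.0 ft: V₃ = 89.9 × (769.0/318.0)^0.2029 = 89.9 × 1.1962 = 107.5409 km/h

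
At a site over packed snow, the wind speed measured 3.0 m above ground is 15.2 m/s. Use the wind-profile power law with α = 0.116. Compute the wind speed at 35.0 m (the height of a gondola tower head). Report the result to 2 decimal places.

Power-law profile: V₂ = V₁ · (z₂/z₁)^α
V₂ = 15.2 × (35.0/3.0)^0.116 = 15.2 × (11.6667)^0.116
    = 15.2 × 1.3297 = 20.2120 m/s

20.21 m/s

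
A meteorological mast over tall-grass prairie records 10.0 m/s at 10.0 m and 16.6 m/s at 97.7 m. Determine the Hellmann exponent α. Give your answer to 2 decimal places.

Power law: V₂/V₁ = (z₂/z₁)^α ⇒ α = ln(V₂/V₁) / ln(z₂/z₁)
α = ln(16.6/10.0) / ln(97.7/10.0) = ln(1.6600) / ln(9.7700)
  = 0.50682 / 2.27932 = 0.22236

α ≈ 0.22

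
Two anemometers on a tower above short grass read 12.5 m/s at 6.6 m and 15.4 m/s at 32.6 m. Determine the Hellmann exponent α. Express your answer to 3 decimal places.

α ≈ 0.131

Power law: V₂/V₁ = (z₂/z₁)^α ⇒ α = ln(V₂/V₁) / ln(z₂/z₁)
α = ln(15.4/12.5) / ln(32.6/6.6) = ln(1.2320) / ln(4.9394)
  = 0.20864 / 1.59724 = 0.13062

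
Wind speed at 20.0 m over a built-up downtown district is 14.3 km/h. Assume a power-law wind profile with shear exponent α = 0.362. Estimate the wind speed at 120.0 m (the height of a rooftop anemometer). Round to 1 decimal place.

Power-law profile: V₂ = V₁ · (z₂/z₁)^α
V₂ = 14.3 × (120.0/20.0)^0.362 = 14.3 × (6.0000)^0.362
    = 14.3 × 1.9129 = 27.3544 km/h

27.4 km/h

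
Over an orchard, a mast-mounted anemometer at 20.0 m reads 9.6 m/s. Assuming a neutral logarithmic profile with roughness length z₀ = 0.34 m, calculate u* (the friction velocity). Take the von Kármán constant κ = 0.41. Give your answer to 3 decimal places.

u* ≈ 0.966 m/s

Log law: V(z) = (u*/κ) · ln(z/z₀) ⇒ u* = κ · V / ln(z/z₀)
u* = 0.41 × 9.6 / ln(20.0/0.34) = 0.41 × 9.6 / 4.0745
   = 3.9360 / 4.0745 = 0.9660 m/s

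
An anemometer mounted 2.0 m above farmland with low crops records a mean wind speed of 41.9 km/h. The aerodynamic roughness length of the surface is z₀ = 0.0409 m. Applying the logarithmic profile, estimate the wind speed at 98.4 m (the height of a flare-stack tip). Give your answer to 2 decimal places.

83.87 km/h

Log law: V(z) ∝ ln(z/z₀), so V₂/V₁ = ln(z₂/z₀) / ln(z₁/z₀).
ln(98.4/0.0409) = 7.7857, ln(2.0/0.0409) = 3.8898
V₂ = 41.9 × 7.7857/3.8898 = 41.9 × 2.0016 = 83.8659 km/h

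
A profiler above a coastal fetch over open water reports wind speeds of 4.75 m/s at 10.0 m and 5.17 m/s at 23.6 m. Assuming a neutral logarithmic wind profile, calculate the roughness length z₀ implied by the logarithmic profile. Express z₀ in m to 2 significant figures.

Log law: V(z) ∝ ln(z/z₀). With r = V₁/V₂ = 4.75/5.17 = 0.91876,
r · ln(z₂/z₀) = ln(z₁/z₀) ⇒ ln z₀ = (ln z₁ − r·ln z₂)/(1 − r)
ln z₀ = (2.30259 − 0.91876×3.16125) / 0.08124 = -7.4085
z₀ = exp(-7.4085) = 0.0006061 m

z₀ ≈ 0.00061 m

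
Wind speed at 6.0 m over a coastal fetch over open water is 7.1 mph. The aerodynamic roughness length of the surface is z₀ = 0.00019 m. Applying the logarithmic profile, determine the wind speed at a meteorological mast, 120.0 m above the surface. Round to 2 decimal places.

Log law: V(z) ∝ ln(z/z₀), so V₂/V₁ = ln(z₂/z₀) / ln(z₁/z₀).
ln(120.0/0.00019) = 13.3560, ln(6.0/0.00019) = 10.3602
V₂ = 7.1 × 13.3560/10.3602 = 7.1 × 1.2892 = 9.1530 mph

9.15 mph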